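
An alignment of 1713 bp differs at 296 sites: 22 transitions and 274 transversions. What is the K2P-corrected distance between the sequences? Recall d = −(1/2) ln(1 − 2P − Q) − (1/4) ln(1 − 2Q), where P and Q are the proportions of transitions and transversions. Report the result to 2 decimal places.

P = 22/1713 ≈ 0.012843 and Q = 274/1713 ≈ 0.159953.
Under the Kimura two-parameter model, d = −½ ln(1 − 2P − Q) − ¼ ln(1 − 2Q).
1 − 2P − Q = 0.814361, giving −½ ln(0.814361) = 0.102676.
1 − 2Q = 0.680094, giving −¼ ln(0.680094) = 0.096381.
d = 0.102676 + 0.096381 = 0.199057.

0.20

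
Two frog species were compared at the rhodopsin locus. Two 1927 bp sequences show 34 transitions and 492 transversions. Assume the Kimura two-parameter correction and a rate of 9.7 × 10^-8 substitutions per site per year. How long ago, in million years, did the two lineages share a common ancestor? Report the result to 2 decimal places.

1.81

P = 34/1927 ≈ 0.017644 and Q = 492/1927 ≈ 0.255319.
Under the Kimura two-parameter model, d = −½ ln(1 − 2P − Q) − ¼ ln(1 − 2Q).
1 − 2P − Q = 0.709393, giving −½ ln(0.709393) = 0.171673.
1 − 2Q = 0.489362, giving −¼ ln(0.489362) = 0.178663.
d = 0.171673 + 0.178663 = 0.350336.
Under a molecular clock d = 2μt, so t = d/(2μ) = 0.350336 / (2 × 9.7 × 10^-8) = 1.81 million years.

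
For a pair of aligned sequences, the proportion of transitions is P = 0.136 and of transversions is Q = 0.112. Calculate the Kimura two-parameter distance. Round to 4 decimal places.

0.3057

Under the Kimura two-parameter model, d = −½ ln(1 − 2P − Q) − ¼ ln(1 − 2Q).
1 − 2P − Q = 0.616, giving −½ ln(0.616) = 0.242254.
1 − 2Q = 0.776, giving −¼ ln(0.776) = 0.063401.
d = 0.242254 + 0.063401 = 0.305655.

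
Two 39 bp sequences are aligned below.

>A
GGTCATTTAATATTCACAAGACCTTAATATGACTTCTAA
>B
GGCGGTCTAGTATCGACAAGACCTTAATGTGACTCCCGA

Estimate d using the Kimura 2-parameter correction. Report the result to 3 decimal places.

0.387

Of 39 sites, 9 differences are transitions and 2 are transversions, so P = 9/39 ≈ 0.230769 and Q = 2/39 ≈ 0.051282.
Under the Kimura two-parameter model, d = −½ ln(1 − 2P − Q) − ¼ ln(1 − 2Q).
1 − 2P − Q = 0.48718, giving −½ ln(0.48718) = 0.359561.
1 − 2Q = 0.897436, giving −¼ ln(0.897436) = 0.027053.
d = 0.359561 + 0.027053 = 0.386614.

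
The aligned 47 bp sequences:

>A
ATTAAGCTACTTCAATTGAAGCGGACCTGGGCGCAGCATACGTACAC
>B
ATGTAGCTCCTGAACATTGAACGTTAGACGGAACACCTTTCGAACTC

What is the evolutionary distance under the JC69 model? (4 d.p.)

0.7927

The sequences differ at 23 of 47 sites, so p = 23/47 ≈ 0.489362.
d = −(3/4) ln(1 − 4p/3) = −0.75 ln(1 − 0.652483) = −0.75 ln(0.347517)
  = −0.75 × (-1.056942) = 0.792707 substitutions/site.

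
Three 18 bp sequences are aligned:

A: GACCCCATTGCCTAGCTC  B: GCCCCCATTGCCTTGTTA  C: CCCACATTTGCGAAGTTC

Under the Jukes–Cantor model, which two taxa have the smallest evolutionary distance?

A–B: 4/18 differ, p = 0.222, d = 0.264.
A–C: 8/18 differ, p = 0.444, d = 0.673.
B–C: 8/18 differ, p = 0.444, d = 0.673.
The smallest distance is between A and B.

A and B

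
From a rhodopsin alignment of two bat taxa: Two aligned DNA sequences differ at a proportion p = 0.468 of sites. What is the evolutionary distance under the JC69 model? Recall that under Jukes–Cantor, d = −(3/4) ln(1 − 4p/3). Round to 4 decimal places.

0.7336

d = −(3/4) ln(1 − 4p/3) = −0.75 ln(1 − 0.624) = −0.75 ln(0.376)
  = −0.75 × (-0.978166) = 0.733625 substitutions/site.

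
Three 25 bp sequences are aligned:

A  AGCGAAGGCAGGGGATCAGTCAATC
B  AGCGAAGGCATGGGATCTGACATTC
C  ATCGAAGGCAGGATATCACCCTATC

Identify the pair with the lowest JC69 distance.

A–B: 4/25 differ, p = 0.160, d = 0.180.
A–C: 6/25 differ, p = 0.240, d = 0.289.
B–C: 9/25 differ, p = 0.360, d = 0.490.
The smallest distance is between A and B.

A and B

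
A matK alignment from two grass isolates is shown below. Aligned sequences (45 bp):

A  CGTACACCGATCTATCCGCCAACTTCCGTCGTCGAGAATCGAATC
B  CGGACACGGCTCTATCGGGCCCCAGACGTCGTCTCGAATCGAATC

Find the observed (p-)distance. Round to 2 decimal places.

The sequences differ at 12 of 45 positions.
p = 12/45 = 0.266666… ≈ 0.27 (to 2 d.p.).

0.27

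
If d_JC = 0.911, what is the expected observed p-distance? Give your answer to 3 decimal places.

p = (3/4)(1 − e^(−4d/3)) = 0.75 × (1 − e^(-1.214667)) = 0.75 × (1 − 0.296809) = 0.527393.

0.527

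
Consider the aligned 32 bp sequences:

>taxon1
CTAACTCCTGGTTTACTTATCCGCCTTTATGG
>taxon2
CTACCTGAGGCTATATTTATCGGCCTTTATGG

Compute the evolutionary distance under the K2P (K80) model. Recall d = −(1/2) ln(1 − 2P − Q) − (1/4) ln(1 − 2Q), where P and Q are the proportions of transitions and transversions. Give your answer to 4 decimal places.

Of 32 sites, 1 differences are transitions and 7 are transversions, so P = 1/32 = 0.03125 and Q = 7/32 = 0.21875.
Under the Kimura two-parameter model, d = −½ ln(1 − 2P − Q) − ¼ ln(1 − 2Q).
1 − 2P − Q = 0.71875, giving −½ ln(0.71875) = 0.165121.
1 − 2Q = 0.5625, giving −¼ ln(0.5625) = 0.143841.
d = 0.165121 + 0.143841 = 0.308962.

0.3090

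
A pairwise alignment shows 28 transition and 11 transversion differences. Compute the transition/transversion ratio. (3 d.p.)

R = 28/11 = 2.545454… ≈ 2.545 (to 3 d.p.).

2.545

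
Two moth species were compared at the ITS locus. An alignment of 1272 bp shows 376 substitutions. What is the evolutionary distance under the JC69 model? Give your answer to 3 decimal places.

0.376

p = 376/1272 ≈ 0.295597.
d = −(3/4) ln(1 − 4p/3) = −0.75 ln(1 − 0.394129) = −0.75 ln(0.605871)
  = −0.75 × (-0.501088) = 0.375816 substitutions/site.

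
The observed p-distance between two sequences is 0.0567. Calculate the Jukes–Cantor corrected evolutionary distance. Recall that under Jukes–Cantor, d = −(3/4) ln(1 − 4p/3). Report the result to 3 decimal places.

d = −(3/4) ln(1 − 4p/3) = −0.75 ln(1 − 0.0756) = −0.75 ln(0.9244)
  = −0.75 × (-0.078610) = 0.058958 substitutions/site.

0.059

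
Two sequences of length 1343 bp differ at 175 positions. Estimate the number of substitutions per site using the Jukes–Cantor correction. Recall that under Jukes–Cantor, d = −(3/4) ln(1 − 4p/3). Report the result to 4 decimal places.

0.1431

p = 175/1343 ≈ 0.130305.
d = −(3/4) ln(1 − 4p/3) = −0.75 ln(1 − 0.17374) = −0.75 ln(0.82626)
  = −0.75 × (-0.190846) = 0.143135 substitutions/site.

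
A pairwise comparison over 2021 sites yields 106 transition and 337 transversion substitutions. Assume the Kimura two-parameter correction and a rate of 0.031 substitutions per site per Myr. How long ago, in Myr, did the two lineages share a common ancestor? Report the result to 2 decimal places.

P = 106/2021 ≈ 0.052449 and Q = 337/2021 ≈ 0.166749.
Under the Kimura two-parameter model, d = −½ ln(1 − 2P − Q) − ¼ ln(1 − 2Q).
1 − 2P − Q = 0.728353, giving −½ ln(0.728353) = 0.158485.
1 − 2Q = 0.666502, giving −¼ ln(0.666502) = 0.101428.
d = 0.158485 + 0.101428 = 0.259913.
Under a molecular clock d = 2μt, so t = d/(2μ) = 0.259913 / (2 × 0.031) = 4.19 Myr.

4.19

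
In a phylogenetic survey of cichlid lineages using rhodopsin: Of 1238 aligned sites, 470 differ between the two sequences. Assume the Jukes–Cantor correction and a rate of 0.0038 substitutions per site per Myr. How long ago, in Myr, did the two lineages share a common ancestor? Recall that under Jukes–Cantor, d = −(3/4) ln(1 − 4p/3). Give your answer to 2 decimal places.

p = 470/1238 ≈ 0.379645.
d = −(3/4) ln(1 − 4p/3) = −0.75 ln(1 − 0.506193) = −0.75 ln(0.493807)
  = −0.75 × (-0.705611) = 0.529208 substitutions/site.
Under a molecular clock d = 2μt, so t = d/(2μ) = 0.529208 / (2 × 0.0038) = 69.63 Myr.

69.63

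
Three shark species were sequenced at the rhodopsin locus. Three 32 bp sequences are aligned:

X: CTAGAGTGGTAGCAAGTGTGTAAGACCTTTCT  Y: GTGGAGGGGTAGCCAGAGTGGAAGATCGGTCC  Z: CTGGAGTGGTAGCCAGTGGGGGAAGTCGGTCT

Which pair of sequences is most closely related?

X–Y: 10/32 differ, p = 0.313, d = 0.404.
X–Z: 10/32 differ, p = 0.313, d = 0.404.
Y–Z: 8/32 differ, p = 0.250, d = 0.304.
The smallest distance is between Y and Z.

Y and Z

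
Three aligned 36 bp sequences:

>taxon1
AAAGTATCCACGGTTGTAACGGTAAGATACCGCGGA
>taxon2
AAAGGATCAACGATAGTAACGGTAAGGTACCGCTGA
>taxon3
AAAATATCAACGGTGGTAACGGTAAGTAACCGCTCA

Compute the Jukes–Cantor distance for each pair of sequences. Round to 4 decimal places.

taxon1–taxon2: 6/36 sites differ → p ≈ 0.166667, d = −0.75 ln(1 − 0.222223) = 0.188487 ≈ 0.1885.
taxon1–taxon3: 7/36 sites differ → p ≈ 0.194444, d = −0.75 ln(1 − 0.259259) = 0.225078 ≈ 0.2251.
taxon2–taxon3: 7/36 sites differ → p ≈ 0.194444, d = −0.75 ln(1 − 0.259259) = 0.225078 ≈ 0.2251.

d(taxon1,taxon2) = 0.1885, d(taxon1,taxon3) = 0.2251, d(taxon2,taxon3) = 0.2251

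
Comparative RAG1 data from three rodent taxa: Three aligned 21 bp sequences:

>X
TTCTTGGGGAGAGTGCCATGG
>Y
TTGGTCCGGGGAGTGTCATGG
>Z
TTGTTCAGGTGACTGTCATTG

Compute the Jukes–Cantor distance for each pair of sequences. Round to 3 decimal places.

X–Y: 6/21 sites differ → p ≈ 0.285714, d = −0.75 ln(1 − 0.380952) = 0.359679 ≈ 0.360.
X–Z: 7/21 sites differ → p ≈ 0.333333, d = −0.75 ln(1 − 0.444444) = 0.440839 ≈ 0.441.
Y–Z: 5/21 sites differ → p ≈ 0.238095, d = −0.75 ln(1 − 0.31746) = 0.286451 ≈ 0.286.

d(X,Y) = 0.360, d(X,Z) = 0.441, d(Y,Z) = 0.286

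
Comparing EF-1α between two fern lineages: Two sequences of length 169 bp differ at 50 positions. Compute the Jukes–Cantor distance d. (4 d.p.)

0.3762

p = 50/169 ≈ 0.295858.
d = −(3/4) ln(1 − 4p/3) = −0.75 ln(1 − 0.394477) = −0.75 ln(0.605523)
  = −0.75 × (-0.501663) = 0.376247 substitutions/site.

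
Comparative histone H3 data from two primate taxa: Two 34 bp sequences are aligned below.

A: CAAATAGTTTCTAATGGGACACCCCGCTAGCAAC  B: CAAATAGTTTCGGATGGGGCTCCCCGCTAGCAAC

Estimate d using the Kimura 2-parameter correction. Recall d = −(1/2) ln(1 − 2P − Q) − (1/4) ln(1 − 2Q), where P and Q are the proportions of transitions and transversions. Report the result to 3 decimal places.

Of 34 sites, 2 differences are transitions and 2 are transversions, so P = 2/34 ≈ 0.058824 and Q = 2/34 ≈ 0.058824.
Under the Kimura two-parameter model, d = −½ ln(1 − 2P − Q) − ¼ ln(1 − 2Q).
1 − 2P − Q = 0.823528, giving −½ ln(0.823528) = 0.097079.
1 − 2Q = 0.882352, giving −¼ ln(0.882352) = 0.031291.
d = 0.097079 + 0.031291 = 0.128370.

0.128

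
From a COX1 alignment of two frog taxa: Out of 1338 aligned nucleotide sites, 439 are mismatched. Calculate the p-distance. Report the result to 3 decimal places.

p = 439/1338 = 0.328101… ≈ 0.328 (to 3 d.p.).

0.328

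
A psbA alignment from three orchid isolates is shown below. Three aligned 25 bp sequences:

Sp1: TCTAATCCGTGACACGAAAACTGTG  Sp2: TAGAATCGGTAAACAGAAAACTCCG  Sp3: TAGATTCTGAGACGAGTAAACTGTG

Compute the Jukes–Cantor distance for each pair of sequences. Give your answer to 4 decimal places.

d(Sp1,Sp2) = 0.4904, d(Sp1,Sp3) = 0.4172, d(Sp2,Sp3) = 0.4904

Sp1–Sp2: 9/25 sites differ → p = 0.36, d = −0.75 ln(1 − 0.48) = 0.490445 ≈ 0.4904.
Sp1–Sp3: 8/25 sites differ → p = 0.32, d = −0.75 ln(1 − 0.426667) = 0.417216 ≈ 0.4172.
Sp2–Sp3: 9/25 sites differ → p = 0.36, d = −0.75 ln(1 − 0.48) = 0.490445 ≈ 0.4904.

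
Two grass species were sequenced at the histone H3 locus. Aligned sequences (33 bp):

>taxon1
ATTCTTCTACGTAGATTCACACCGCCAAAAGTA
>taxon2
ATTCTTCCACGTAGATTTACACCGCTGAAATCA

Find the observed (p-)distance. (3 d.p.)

0.182

The sequences differ at 6 of 33 positions (sites 8, 18, 26, 27, 31, 32).
p = 6/33 = 0.181818… ≈ 0.182 (to 3 d.p.).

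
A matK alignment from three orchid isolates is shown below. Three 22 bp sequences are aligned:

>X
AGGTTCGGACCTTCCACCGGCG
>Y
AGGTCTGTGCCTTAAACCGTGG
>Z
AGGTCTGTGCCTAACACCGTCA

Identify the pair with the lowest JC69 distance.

Y and Z

X–Y: 8/22 differ, p = 0.364, d = 0.497.
X–Z: 8/22 differ, p = 0.364, d = 0.497.
Y–Z: 4/22 differ, p = 0.182, d = 0.208.
The smallest distance is between Y and Z.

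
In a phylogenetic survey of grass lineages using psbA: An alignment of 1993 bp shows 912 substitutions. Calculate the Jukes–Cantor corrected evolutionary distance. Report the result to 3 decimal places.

p = 912/1993 ≈ 0.457602.
d = −(3/4) ln(1 − 4p/3) = −0.75 ln(1 − 0.610136) = −0.75 ln(0.389864)
  = −0.75 × (-0.941957) = 0.706468 substitutions/site.

0.706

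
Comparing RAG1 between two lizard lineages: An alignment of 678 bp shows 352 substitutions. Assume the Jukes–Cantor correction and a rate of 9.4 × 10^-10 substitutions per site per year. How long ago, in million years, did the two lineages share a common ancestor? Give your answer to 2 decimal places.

470.11

p = 352/678 ≈ 0.519174.
d = −(3/4) ln(1 − 4p/3) = −0.75 ln(1 − 0.692232) = −0.75 ln(0.307768)
  = −0.75 × (-1.178409) = 0.883807 substitutions/site.
Under a molecular clock d = 2μt, so t = d/(2μ) = 0.883807 / (2 × 9.4 × 10^-10) = 470.11 million years.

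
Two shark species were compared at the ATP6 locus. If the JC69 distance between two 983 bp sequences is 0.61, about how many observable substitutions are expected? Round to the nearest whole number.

410

Invert JC69: p = (3/4)(1 − e^(−4d/3)) = 0.75 × (1 − e^(-0.813333)) = 0.75 × (1 − 0.443378) = 0.417467.
Expected differing sites = pL ≈ 0.417467 × 983 = 410.370061 ≈ 410.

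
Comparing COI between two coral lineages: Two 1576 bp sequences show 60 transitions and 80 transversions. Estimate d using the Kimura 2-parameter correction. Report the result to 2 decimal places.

P = 60/1576 ≈ 0.038071 and Q = 80/1576 ≈ 0.050761.
Under the Kimura two-parameter model, d = −½ ln(1 − 2P − Q) − ¼ ln(1 − 2Q).
1 − 2P − Q = 0.873097, giving −½ ln(0.873097) = 0.067854.
1 − 2Q = 0.898478, giving −¼ ln(0.898478) = 0.026763.
d = 0.067854 + 0.026763 = 0.094617.

0.09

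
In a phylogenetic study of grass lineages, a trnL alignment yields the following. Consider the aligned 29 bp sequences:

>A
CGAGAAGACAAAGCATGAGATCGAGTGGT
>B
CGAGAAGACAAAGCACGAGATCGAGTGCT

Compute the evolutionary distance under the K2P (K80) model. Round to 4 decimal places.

0.0725

Of 29 sites, 1 differences are transitions and 1 are transversions, so P = 1/29 ≈ 0.034483 and Q = 1/29 ≈ 0.034483.
Under the Kimura two-parameter model, d = −½ ln(1 − 2P − Q) − ¼ ln(1 − 2Q).
1 − 2P − Q = 0.896551, giving −½ ln(0.896551) = 0.054600.
1 − 2Q = 0.931034, giving −¼ ln(0.931034) = 0.017865.
d = 0.054600 + 0.017865 = 0.072465.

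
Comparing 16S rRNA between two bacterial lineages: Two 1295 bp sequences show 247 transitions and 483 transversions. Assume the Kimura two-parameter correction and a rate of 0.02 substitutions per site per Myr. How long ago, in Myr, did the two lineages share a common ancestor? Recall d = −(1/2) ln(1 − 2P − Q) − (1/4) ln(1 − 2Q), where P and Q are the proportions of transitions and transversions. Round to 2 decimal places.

26.12

P = 247/1295 ≈ 0.190734 and Q = 483/1295 ≈ 0.372973.
Under the Kimura two-parameter model, d = −½ ln(1 − 2P − Q) − ¼ ln(1 − 2Q).
1 − 2P − Q = 0.245559, giving −½ ln(0.245559) = 0.702109.
1 − 2Q = 0.254054, giving −¼ ln(0.254054) = 0.342552.
d = 0.702109 + 0.342552 = 1.044661.
Under a molecular clock d = 2μt, so t = d/(2μ) = 1.044661 / (2 × 0.02) = 26.12 Myr.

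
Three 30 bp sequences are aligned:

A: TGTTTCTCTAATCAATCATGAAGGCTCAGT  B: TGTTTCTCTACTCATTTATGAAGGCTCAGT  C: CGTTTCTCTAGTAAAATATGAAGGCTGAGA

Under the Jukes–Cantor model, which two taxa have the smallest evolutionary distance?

A–B: 3/30 differ, p = 0.100, d = 0.107.
A–C: 7/30 differ, p = 0.233, d = 0.280.
B–C: 7/30 differ, p = 0.233, d = 0.280.
The smallest distance is between A and B.

A and B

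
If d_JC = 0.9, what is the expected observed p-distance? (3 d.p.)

0.524

p = (3/4)(1 − e^(−4d/3)) = 0.75 × (1 − e^(-1.2)) = 0.75 × (1 − 0.301194) = 0.524105.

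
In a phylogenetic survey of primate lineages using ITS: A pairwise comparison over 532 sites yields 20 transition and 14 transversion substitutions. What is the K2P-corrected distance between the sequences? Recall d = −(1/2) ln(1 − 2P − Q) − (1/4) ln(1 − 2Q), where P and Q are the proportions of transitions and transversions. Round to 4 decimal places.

0.0670

P = 20/532 ≈ 0.037594 and Q = 14/532 ≈ 0.026316.
Under the Kimura two-parameter model, d = −½ ln(1 − 2P − Q) − ¼ ln(1 − 2Q).
1 − 2P − Q = 0.898496, giving −½ ln(0.898496) = 0.053517.
1 − 2Q = 0.947368, giving −¼ ln(0.947368) = 0.013517.
d = 0.053517 + 0.013517 = 0.067034.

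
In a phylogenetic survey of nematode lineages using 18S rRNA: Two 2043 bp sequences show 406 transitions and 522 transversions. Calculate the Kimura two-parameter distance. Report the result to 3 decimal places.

0.708

P = 406/2043 ≈ 0.198727 and Q = 522/2043 ≈ 0.255507.
Under the Kimura two-parameter model, d = −½ ln(1 − 2P − Q) − ¼ ln(1 − 2Q).
1 − 2P − Q = 0.347039, giving −½ ln(0.347039) = 0.529159.
1 − 2Q = 0.488986, giving −¼ ln(0.488986) = 0.178855.
d = 0.529159 + 0.178855 = 0.708014.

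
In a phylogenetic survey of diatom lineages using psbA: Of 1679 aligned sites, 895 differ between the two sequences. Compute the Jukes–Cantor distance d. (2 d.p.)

0.93

p = 895/1679 ≈ 0.533055.
d = −(3/4) ln(1 − 4p/3) = −0.75 ln(1 − 0.71074) = −0.75 ln(0.28926)
  = −0.75 × (-1.240429) = 0.930322 substitutions/site.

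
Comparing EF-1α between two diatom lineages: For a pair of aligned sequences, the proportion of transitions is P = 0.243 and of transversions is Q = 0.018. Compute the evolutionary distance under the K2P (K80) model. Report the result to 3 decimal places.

0.360

Under the Kimura two-parameter model, d = −½ ln(1 − 2P − Q) − ¼ ln(1 − 2Q).
1 − 2P − Q = 0.496, giving −½ ln(0.496) = 0.350590.
1 − 2Q = 0.964, giving −¼ ln(0.964) = 0.009166.
d = 0.350590 + 0.009166 = 0.359756.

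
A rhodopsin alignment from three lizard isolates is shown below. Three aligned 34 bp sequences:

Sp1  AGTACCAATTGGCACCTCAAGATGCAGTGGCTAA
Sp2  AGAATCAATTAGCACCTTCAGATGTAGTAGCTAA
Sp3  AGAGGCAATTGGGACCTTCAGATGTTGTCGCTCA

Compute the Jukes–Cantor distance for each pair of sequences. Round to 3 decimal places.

Sp1–Sp2: 7/34 sites differ → p ≈ 0.205882, d = −0.75 ln(1 − 0.274509) = 0.240680 ≈ 0.241.
Sp1–Sp3: 10/34 sites differ → p ≈ 0.294118, d = −0.75 ln(1 − 0.392157) = 0.373379 ≈ 0.373.
Sp2–Sp3: 7/34 sites differ → p ≈ 0.205882, d = −0.75 ln(1 − 0.274509) = 0.240680 ≈ 0.241.

d(Sp1,Sp2) = 0.241, d(Sp1,Sp3) = 0.373, d(Sp2,Sp3) = 0.241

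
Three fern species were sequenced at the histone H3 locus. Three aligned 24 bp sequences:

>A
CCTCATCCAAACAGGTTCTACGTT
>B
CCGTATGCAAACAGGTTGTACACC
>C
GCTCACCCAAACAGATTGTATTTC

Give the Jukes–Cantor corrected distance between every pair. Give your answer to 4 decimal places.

A–B: 7/24 sites differ → p ≈ 0.291667, d = −0.75 ln(1 − 0.388889) = 0.369358 ≈ 0.3694.
A–C: 7/24 sites differ → p ≈ 0.291667, d = −0.75 ln(1 − 0.388889) = 0.369358 ≈ 0.3694.
B–C: 9/24 sites differ → p = 0.375, d = −0.75 ln(1 − 0.5) = 0.519860 ≈ 0.5199.

d(A,B) = 0.3694, d(A,C) = 0.3694, d(B,C) = 0.5199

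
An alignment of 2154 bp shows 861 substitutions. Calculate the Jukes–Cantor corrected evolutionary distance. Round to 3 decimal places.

0.571

p = 861/2154 ≈ 0.399721.
d = −(3/4) ln(1 − 4p/3) = −0.75 ln(1 − 0.532961) = −0.75 ln(0.467039)
  = −0.75 × (-0.761343) = 0.571007 substitutions/site.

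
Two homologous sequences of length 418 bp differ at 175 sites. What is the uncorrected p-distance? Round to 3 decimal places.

p = 175/418 = 0.418660… ≈ 0.419 (to 3 d.p.).

0.419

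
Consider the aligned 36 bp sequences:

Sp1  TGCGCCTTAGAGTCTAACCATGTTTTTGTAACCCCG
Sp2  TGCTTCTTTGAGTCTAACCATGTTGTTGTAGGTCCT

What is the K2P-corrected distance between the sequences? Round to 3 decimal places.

0.264

Of 36 sites, 3 differences are transitions and 5 are transversions, so P = 3/36 ≈ 0.083333 and Q = 5/36 ≈ 0.138889.
Under the Kimura two-parameter model, d = −½ ln(1 − 2P − Q) − ¼ ln(1 − 2Q).
1 − 2P − Q = 0.694445, giving −½ ln(0.694445) = 0.182321.
1 − 2Q = 0.722222, giving −¼ ln(0.722222) = 0.081356.
d = 0.182321 + 0.081356 = 0.263677.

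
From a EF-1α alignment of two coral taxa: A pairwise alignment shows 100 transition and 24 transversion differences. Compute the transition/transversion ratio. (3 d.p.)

R = 100/24 = 4.166666… ≈ 4.167 (to 3 d.p.).

4.167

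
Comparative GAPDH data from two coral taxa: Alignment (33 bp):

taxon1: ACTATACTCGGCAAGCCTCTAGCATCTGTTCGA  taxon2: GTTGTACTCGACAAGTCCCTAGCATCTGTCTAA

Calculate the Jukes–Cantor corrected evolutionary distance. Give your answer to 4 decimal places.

0.3390

The sequences differ at 9 of 33 sites (1, 2, 4, 11, 16, 18, 30, 31, 32), so p = 9/33 ≈ 0.272727.
d = −(3/4) ln(1 − 4p/3) = −0.75 ln(1 − 0.363636) = −0.75 ln(0.636364)
  = −0.75 × (-0.451985) = 0.338989 substitutions/site.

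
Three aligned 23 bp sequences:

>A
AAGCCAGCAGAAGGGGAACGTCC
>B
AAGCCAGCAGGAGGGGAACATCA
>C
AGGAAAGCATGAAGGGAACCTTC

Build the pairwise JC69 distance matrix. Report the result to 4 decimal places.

d(A,B) = 0.1433, d(A,C) = 0.4674, d(B,C) = 0.4674

A–B: 3/23 sites differ → p ≈ 0.130435, d = −0.75 ln(1 − 0.173913) = 0.143291 ≈ 0.1433.
A–C: 8/23 sites differ → p ≈ 0.347826, d = −0.75 ln(1 − 0.463768) = 0.467391 ≈ 0.4674.
B–C: 8/23 sites differ → p ≈ 0.347826, d = −0.75 ln(1 − 0.463768) = 0.467391 ≈ 0.4674.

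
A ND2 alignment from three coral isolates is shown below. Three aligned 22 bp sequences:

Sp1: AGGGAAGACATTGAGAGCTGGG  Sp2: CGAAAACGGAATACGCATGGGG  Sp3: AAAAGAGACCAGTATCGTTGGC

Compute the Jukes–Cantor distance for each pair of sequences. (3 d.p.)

Sp1–Sp2: 13/22 sites differ → p ≈ 0.590909, d = −0.75 ln(1 − 0.787879) = 1.162949 ≈ 1.163.
Sp1–Sp3: 12/22 sites differ → p ≈ 0.545455, d = −0.75 ln(1 − 0.727273) = 0.974463 ≈ 0.974.
Sp2–Sp3: 14/22 sites differ → p ≈ 0.636364, d = −0.75 ln(1 − 0.848485) = 1.415303 ≈ 1.415.

d(Sp1,Sp2) = 1.163, d(Sp1,Sp3) = 0.974, d(Sp2,Sp3) = 1.415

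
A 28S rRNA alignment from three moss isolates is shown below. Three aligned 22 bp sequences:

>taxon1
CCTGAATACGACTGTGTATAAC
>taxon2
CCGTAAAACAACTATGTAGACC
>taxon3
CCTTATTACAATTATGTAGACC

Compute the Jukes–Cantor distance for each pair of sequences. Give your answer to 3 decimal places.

taxon1–taxon2: 7/22 sites differ → p ≈ 0.318182, d = −0.75 ln(1 − 0.424243) = 0.414052 ≈ 0.414.
taxon1–taxon3: 7/22 sites differ → p ≈ 0.318182, d = −0.75 ln(1 − 0.424243) = 0.414052 ≈ 0.414.
taxon2–taxon3: 4/22 sites differ → p ≈ 0.181818, d = −0.75 ln(1 − 0.242424) = 0.208224 ≈ 0.208.

d(taxon1,taxon2) = 0.414, d(taxon1,taxon3) = 0.414, d(taxon2,taxon3) = 0.208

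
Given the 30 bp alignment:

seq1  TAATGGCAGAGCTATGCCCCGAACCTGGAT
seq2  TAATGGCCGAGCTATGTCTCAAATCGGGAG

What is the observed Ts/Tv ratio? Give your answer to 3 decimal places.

1.333

Transitions are A↔G and C↔T; transversions are all other mismatches.
Transitions: 4. Transversions: 3.
R = 4/3 = 1.333333… ≈ 1.333 (to 3 d.p.).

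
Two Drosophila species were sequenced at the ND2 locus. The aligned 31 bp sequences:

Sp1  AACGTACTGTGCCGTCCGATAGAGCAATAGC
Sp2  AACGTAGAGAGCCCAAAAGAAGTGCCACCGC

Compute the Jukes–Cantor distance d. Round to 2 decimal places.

The sequences differ at 14 of 31 sites, so p = 14/31 ≈ 0.451613.
d = −(3/4) ln(1 − 4p/3) = −0.75 ln(1 − 0.602151) = −0.75 ln(0.397849)
  = −0.75 × (-0.921683) = 0.691262 substitutions/site.

0.69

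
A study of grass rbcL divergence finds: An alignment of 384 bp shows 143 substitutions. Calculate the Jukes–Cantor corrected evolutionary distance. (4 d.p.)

p = 143/384 ≈ 0.372396.
d = −(3/4) ln(1 − 4p/3) = −0.75 ln(1 − 0.496528) = −0.75 ln(0.503472)
  = −0.75 × (-0.686227) = 0.514670 substitutions/site.

0.5147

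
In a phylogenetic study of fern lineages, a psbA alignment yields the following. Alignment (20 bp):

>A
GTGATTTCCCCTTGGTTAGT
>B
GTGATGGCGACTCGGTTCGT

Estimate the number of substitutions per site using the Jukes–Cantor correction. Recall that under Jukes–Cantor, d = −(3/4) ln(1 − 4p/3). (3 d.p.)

0.383

The sequences differ at 6 of 20 sites (6, 7, 9, 10, 13, 18), so p = 6/20 = 0.3.
d = −(3/4) ln(1 − 4p/3) = −0.75 ln(1 − 0.4) = −0.75 ln(0.6)
  = −0.75 × (-0.510826) = 0.383120 substitutions/site.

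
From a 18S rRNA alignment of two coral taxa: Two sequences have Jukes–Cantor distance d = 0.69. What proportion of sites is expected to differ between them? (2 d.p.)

0.45

p = (3/4)(1 − e^(−4d/3)) = 0.75 × (1 − e^(-0.92)) = 0.75 × (1 − 0.398519) = 0.451111.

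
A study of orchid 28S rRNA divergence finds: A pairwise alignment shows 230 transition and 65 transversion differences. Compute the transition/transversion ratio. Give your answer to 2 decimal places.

3.54

R = 230/65 = 3.538461… ≈ 3.54 (to 2 d.p.).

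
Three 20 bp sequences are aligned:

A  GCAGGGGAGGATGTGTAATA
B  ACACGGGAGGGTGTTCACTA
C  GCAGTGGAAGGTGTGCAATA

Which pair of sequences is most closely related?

A–B: 6/20 differ, p = 0.300, d = 0.383.
A–C: 4/20 differ, p = 0.200, d = 0.233.
B–C: 6/20 differ, p = 0.300, d = 0.383.
The smallest distance is between A and C.

A and C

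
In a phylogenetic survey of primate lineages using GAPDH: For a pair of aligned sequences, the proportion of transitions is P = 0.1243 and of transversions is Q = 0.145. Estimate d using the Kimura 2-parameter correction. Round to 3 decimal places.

0.336

Under the Kimura two-parameter model, d = −½ ln(1 − 2P − Q) − ¼ ln(1 − 2Q).
1 − 2P − Q = 0.6064, giving −½ ln(0.6064) = 0.250108.
1 − 2Q = 0.71, giving −¼ ln(0.71) = 0.085623.
d = 0.250108 + 0.085623 = 0.335731.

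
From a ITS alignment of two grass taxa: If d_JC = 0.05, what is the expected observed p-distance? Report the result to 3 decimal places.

0.048

p = (3/4)(1 − e^(−4d/3)) = 0.75 × (1 − e^(-0.066667)) = 0.75 × (1 − 0.935507) = 0.048370.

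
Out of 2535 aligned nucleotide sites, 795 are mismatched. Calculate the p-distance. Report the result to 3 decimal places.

0.314

p = 795/2535 = 0.313609… ≈ 0.314 (to 3 d.p.).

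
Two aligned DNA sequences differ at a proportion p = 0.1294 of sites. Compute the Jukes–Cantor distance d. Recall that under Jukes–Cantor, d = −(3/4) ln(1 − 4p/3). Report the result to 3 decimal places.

0.142

d = −(3/4) ln(1 − 4p/3) = −0.75 ln(1 − 0.172533) = −0.75 ln(0.827467)
  = −0.75 × (-0.189386) = 0.142040 substitutions/site.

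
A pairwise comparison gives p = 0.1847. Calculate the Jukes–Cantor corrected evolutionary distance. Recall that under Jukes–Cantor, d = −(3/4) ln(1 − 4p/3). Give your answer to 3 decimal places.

0.212

d = −(3/4) ln(1 − 4p/3) = −0.75 ln(1 − 0.246267) = −0.75 ln(0.753733)
  = −0.75 × (-0.282717) = 0.212038 substitutions/site.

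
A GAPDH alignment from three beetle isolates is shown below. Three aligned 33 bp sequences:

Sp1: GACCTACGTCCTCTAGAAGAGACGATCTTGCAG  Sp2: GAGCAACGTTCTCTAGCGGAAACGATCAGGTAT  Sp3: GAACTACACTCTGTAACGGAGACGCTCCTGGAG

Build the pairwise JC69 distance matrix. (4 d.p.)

Sp1–Sp2: 10/33 sites differ → p ≈ 0.30303, d = −0.75 ln(1 − 0.40404) = 0.388186 ≈ 0.3882.
Sp1–Sp3: 11/33 sites differ → p ≈ 0.333333, d = −0.75 ln(1 − 0.444444) = 0.440839 ≈ 0.4408.
Sp2–Sp3: 12/33 sites differ → p ≈ 0.363636, d = −0.75 ln(1 − 0.484848) = 0.497470 ≈ 0.4975.

d(Sp1,Sp2) = 0.3882, d(Sp1,Sp3) = 0.4408, d(Sp2,Sp3) = 0.4975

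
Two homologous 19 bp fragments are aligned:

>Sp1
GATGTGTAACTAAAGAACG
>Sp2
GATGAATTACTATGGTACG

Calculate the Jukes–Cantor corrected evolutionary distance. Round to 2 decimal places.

0.41

The sequences differ at 6 of 19 sites (5, 6, 8, 13, 14, 16), so p = 6/19 ≈ 0.315789.
d = −(3/4) ln(1 − 4p/3) = −0.75 ln(1 − 0.421052) = −0.75 ln(0.578948)
  = −0.75 × (-0.546543) = 0.409907 substitutions/site.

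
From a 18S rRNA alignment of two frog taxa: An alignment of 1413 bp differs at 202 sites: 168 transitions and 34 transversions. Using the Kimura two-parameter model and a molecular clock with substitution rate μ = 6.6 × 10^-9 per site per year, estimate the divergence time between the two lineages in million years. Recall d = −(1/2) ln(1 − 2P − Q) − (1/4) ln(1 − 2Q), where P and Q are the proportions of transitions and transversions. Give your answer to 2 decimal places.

12.43

P = 168/1413 ≈ 0.118896 and Q = 34/1413 ≈ 0.024062.
Under the Kimura two-parameter model, d = −½ ln(1 − 2P − Q) − ¼ ln(1 − 2Q).
1 − 2P − Q = 0.738146, giving −½ ln(0.738146) = 0.151807.
1 − 2Q = 0.951876, giving −¼ ln(0.951876) = 0.012330.
d = 0.151807 + 0.012330 = 0.164137.
Under a molecular clock d = 2μt, so t = d/(2μ) = 0.164137 / (2 × 6.6 × 10^-9) = 12.43 million years.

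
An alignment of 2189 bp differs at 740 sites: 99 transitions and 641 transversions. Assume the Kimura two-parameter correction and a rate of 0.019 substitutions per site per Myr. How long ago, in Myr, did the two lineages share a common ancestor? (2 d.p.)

12.16

P = 99/2189 ≈ 0.045226 and Q = 641/2189 ≈ 0.292828.
Under the Kimura two-parameter model, d = −½ ln(1 − 2P − Q) − ¼ ln(1 − 2Q).
1 − 2P − Q = 0.61672, giving −½ ln(0.61672) = 0.241670.
1 − 2Q = 0.414344, giving −¼ ln(0.414344) = 0.220265.
d = 0.241670 + 0.220265 = 0.461935.
Under a molecular clock d = 2μt, so t = d/(2μ) = 0.461935 / (2 × 0.019) = 12.16 Myr.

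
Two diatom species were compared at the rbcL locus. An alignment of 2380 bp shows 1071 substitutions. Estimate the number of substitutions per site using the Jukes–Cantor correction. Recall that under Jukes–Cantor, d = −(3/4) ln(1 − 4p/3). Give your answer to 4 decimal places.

0.6872

p = 1071/2380 = 0.45.
d = −(3/4) ln(1 − 4p/3) = −0.75 ln(1 − 0.6) = −0.75 ln(0.4)
  = −0.75 × (-0.916291) = 0.687218 substitutions/site.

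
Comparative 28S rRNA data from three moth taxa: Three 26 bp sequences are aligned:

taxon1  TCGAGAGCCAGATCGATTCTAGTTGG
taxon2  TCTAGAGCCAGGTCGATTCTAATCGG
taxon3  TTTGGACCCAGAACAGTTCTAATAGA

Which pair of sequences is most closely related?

taxon1 and taxon2

taxon1–taxon2: 4/26 differ, p = 0.154, d = 0.172.
taxon1–taxon3: 10/26 differ, p = 0.385, d = 0.539.
taxon2–taxon3: 9/26 differ, p = 0.346, d = 0.464.
The smallest distance is between taxon1 and taxon2.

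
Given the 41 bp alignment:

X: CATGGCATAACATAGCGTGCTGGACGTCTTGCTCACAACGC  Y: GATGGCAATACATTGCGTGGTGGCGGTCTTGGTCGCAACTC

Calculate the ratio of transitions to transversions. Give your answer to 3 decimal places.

0.111

Transitions are A↔G and C↔T; transversions are all other mismatches.
Transitions: 1. Transversions: 9.
R = 1/9 = 0.111111… ≈ 0.111 (to 3 d.p.).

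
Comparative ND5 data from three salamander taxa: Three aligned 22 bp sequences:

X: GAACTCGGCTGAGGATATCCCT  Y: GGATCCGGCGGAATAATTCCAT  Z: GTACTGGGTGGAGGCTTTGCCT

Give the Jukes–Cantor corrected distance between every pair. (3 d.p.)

X–Y: 9/22 sites differ → p ≈ 0.409091, d = −0.75 ln(1 − 0.545455) = 0.591344 ≈ 0.591.
X–Z: 7/22 sites differ → p ≈ 0.318182, d = −0.75 ln(1 − 0.424243) = 0.414052 ≈ 0.414.
Y–Z: 11/22 sites differ → p = 0.5, d = −0.75 ln(1 − 0.666667) = 0.823960 ≈ 0.824.

d(X,Y) = 0.591, d(X,Z) = 0.414, d(Y,Z) = 0.824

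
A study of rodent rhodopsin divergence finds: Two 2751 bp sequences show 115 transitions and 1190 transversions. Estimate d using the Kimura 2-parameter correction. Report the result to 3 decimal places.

P = 115/2751 ≈ 0.041803 and Q = 1190/2751 ≈ 0.43257.
Under the Kimura two-parameter model, d = −½ ln(1 − 2P − Q) − ¼ ln(1 − 2Q).
1 − 2P − Q = 0.483824, giving −½ ln(0.483824) = 0.363017.
1 − 2Q = 0.13486, giving −¼ ln(0.13486) = 0.500880.
d = 0.363017 + 0.500880 = 0.863897.

0.864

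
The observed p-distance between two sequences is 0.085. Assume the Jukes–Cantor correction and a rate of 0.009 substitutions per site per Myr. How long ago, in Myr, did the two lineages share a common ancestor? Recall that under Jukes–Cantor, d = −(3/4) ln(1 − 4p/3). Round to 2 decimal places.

d = −(3/4) ln(1 − 4p/3) = −0.75 ln(1 − 0.113333) = −0.75 ln(0.886667)
  = −0.75 × (-0.120286) = 0.090215 substitutions/site.
Under a molecular clock d = 2μt, so t = d/(2μ) = 0.090215 / (2 × 0.009) = 5.01 Myr.

5.01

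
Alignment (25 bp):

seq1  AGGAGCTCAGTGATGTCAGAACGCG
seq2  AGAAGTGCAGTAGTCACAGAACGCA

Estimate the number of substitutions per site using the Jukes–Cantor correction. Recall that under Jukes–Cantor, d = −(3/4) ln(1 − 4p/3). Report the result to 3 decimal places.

The sequences differ at 8 of 25 sites (3, 6, 7, 12, 13, 15, 16, 25), so p = 8/25 = 0.32.
d = −(3/4) ln(1 − 4p/3) = −0.75 ln(1 − 0.426667) = −0.75 ln(0.573333)
  = −0.75 × (-0.556289) = 0.417217 substitutions/site.

0.417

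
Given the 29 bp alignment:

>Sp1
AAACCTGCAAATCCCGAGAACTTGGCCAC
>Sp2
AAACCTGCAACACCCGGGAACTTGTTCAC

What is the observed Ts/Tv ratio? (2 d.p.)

0.67

Transitions are A↔G and C↔T; transversions are all other mismatches.
Transitions: 2. Transversions: 3.
R = 2/3 = 0.666666… ≈ 0.67 (to 2 d.p.).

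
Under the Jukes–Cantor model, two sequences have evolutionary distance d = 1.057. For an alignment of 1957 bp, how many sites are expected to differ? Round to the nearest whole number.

1109

Invert JC69: p = (3/4)(1 − e^(−4d/3)) = 0.75 × (1 − e^(-1.409333)) = 0.75 × (1 − 0.244306) = 0.566771.
Expected differing sites = pL ≈ 0.566771 × 1957 = 1109.170847 ≈ 1109.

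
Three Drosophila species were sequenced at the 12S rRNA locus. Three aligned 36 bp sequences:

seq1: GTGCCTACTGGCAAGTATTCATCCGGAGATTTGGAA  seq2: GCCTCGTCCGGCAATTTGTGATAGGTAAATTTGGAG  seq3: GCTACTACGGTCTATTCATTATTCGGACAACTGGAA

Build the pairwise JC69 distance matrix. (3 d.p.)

d(seq1,seq2) = 0.608, d(seq1,seq3) = 0.548, d(seq2,seq3) = 0.745

seq1–seq2: 15/36 sites differ → p ≈ 0.416667, d = −0.75 ln(1 − 0.555556) = 0.608198 ≈ 0.608.
seq1–seq3: 14/36 sites differ → p ≈ 0.388889, d = −0.75 ln(1 − 0.518519) = 0.548166 ≈ 0.548.
seq2–seq3: 17/36 sites differ → p ≈ 0.472222, d = −0.75 ln(1 − 0.629629) = 0.744938 ≈ 0.745.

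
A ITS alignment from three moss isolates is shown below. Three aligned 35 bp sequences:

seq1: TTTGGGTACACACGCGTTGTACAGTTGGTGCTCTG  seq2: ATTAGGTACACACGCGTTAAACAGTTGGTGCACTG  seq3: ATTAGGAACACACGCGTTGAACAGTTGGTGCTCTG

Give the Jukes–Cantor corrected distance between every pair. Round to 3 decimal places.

seq1–seq2: 5/35 sites differ → p ≈ 0.142857, d = −0.75 ln(1 − 0.190476) = 0.158482 ≈ 0.158.
seq1–seq3: 4/35 sites differ → p ≈ 0.114286, d = −0.75 ln(1 − 0.152381) = 0.123993 ≈ 0.124.
seq2–seq3: 3/35 sites differ → p ≈ 0.085714, d = −0.75 ln(1 − 0.114285) = 0.091020 ≈ 0.091.

d(seq1,seq2) = 0.158, d(seq1,seq3) = 0.124, d(seq2,seq3) = 0.091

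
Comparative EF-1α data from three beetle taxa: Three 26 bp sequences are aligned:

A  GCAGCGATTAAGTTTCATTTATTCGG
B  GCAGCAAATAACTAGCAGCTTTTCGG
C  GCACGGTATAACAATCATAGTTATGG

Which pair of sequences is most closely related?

A–B: 8/26 differ, p = 0.308, d = 0.396.
A–C: 12/26 differ, p = 0.462, d = 0.717.
B–C: 11/26 differ, p = 0.423, d = 0.623.
The smallest distance is between A and B.

A and B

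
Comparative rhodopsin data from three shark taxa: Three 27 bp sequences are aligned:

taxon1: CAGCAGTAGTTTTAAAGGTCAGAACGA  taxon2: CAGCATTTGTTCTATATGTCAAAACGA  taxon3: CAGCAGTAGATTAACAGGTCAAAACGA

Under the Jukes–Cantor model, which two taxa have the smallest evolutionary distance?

taxon1 and taxon3

taxon1–taxon2: 6/27 differ, p = 0.222, d = 0.264.
taxon1–taxon3: 4/27 differ, p = 0.148, d = 0.165.
taxon2–taxon3: 7/27 differ, p = 0.259, d = 0.318.
The smallest distance is between taxon1 and taxon3.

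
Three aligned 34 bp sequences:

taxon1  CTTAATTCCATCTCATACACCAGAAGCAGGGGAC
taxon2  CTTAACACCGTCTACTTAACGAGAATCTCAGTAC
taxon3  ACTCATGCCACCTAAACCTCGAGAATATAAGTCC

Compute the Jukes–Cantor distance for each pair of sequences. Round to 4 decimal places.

taxon1–taxon2: 13/34 sites differ → p ≈ 0.382353, d = −0.75 ln(1 − 0.509804) = 0.534712 ≈ 0.5347.
taxon1–taxon3: 17/34 sites differ → p = 0.5, d = −0.75 ln(1 − 0.666667) = 0.823960 ≈ 0.8240.
taxon2–taxon3: 15/34 sites differ → p ≈ 0.441176, d = −0.75 ln(1 − 0.588235) = 0.665477 ≈ 0.6655.

d(taxon1,taxon2) = 0.5347, d(taxon1,taxon3) = 0.8240, d(taxon2,taxon3) = 0.6655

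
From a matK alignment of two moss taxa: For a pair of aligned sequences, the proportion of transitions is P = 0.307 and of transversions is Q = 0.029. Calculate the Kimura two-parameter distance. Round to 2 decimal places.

0.53

Under the Kimura two-parameter model, d = −½ ln(1 − 2P − Q) − ¼ ln(1 − 2Q).
1 − 2P − Q = 0.357, giving −½ ln(0.357) = 0.515010.
1 − 2Q = 0.942, giving −¼ ln(0.942) = 0.014938.
d = 0.515010 + 0.014938 = 0.529948.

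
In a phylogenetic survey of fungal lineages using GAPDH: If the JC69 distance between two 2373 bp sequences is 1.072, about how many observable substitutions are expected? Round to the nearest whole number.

1354

Invert JC69: p = (3/4)(1 − e^(−4d/3)) = 0.75 × (1 − e^(-1.429333)) = 0.75 × (1 − 0.239469) = 0.570398.
Expected differing sites = pL ≈ 0.570398 × 2373 = 1353.554454 ≈ 1354.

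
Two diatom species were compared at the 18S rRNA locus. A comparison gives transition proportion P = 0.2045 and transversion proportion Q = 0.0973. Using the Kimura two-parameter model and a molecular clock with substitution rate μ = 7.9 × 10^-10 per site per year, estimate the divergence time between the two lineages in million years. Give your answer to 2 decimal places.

Under the Kimura two-parameter model, d = −½ ln(1 − 2P − Q) − ¼ ln(1 − 2Q).
1 − 2P − Q = 0.4937, giving −½ ln(0.4937) = 0.352914.
1 − 2Q = 0.8054, giving −¼ ln(0.8054) = 0.054104.
d = 0.352914 + 0.054104 = 0.407018.
Under a molecular clock d = 2μt, so t = d/(2μ) = 0.407018 / (2 × 7.9 × 10^-10) = 257.61 million years.

257.61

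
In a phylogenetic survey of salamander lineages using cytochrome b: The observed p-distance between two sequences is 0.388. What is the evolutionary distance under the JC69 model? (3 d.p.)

d = −(3/4) ln(1 − 4p/3) = −0.75 ln(1 − 0.517333) = −0.75 ln(0.482667)
  = −0.75 × (-0.728428) = 0.546321 substitutions/site.

0.546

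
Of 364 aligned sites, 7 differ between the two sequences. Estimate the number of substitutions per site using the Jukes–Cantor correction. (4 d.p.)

p = 7/364 ≈ 0.019231.
d = −(3/4) ln(1 − 4p/3) = −0.75 ln(1 − 0.025641) = −0.75 ln(0.974359)
  = −0.75 × (-0.025975) = 0.019481 substitutions/site.

0.0195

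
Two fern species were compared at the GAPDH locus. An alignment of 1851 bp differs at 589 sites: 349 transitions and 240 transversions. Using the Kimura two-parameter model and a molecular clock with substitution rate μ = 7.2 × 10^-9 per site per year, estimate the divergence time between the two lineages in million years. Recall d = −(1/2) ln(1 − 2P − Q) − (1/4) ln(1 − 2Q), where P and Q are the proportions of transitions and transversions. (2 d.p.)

P = 349/1851 ≈ 0.188547 and Q = 240/1851 ≈ 0.12966.
Under the Kimura two-parameter model, d = −½ ln(1 − 2P − Q) − ¼ ln(1 − 2Q).
1 − 2P − Q = 0.493246, giving −½ ln(0.493246) = 0.353374.
1 − 2Q = 0.74068, giving −¼ ln(0.74068) = 0.075047.
d = 0.353374 + 0.075047 = 0.428421.
Under a molecular clock d = 2μt, so t = d/(2μ) = 0.428421 / (2 × 7.2 × 10^-9) = 29.75 million years.

29.75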